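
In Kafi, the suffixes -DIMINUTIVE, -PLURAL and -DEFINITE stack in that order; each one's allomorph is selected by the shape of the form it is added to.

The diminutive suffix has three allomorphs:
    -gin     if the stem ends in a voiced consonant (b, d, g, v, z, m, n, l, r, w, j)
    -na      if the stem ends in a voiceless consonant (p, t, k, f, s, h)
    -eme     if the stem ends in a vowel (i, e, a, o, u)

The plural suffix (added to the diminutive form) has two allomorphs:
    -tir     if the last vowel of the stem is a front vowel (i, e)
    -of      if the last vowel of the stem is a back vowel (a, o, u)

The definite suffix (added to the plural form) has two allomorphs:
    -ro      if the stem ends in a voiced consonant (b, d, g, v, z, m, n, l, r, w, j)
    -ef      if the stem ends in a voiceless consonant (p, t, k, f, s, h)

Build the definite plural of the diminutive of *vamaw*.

vamawgintirro

*vamaw*: final sound = /w/, a voiced consonant → -gin → *vamawgin*.
The last vowel of the diminutive form *vamawgin* is /i/, which is a front vowel, so the plural suffix is -tir, giving *vamawgintir*.
Since the final consonant of the plural form *vamawgintir* is /r/ (voiced), it takes -ro, giving *vamawgintirro*.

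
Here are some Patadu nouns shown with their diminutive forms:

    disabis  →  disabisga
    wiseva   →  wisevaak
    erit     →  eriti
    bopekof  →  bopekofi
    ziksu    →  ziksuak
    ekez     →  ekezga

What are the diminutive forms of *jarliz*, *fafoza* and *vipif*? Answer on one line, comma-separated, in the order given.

The alternation tracks the final sound of the stem — -ga when the stem ends in a sibilant (*disabis*, *ekez*); -i when the stem ends in a non-sibilant consonant (*erit*, *bopekof*); -ak when the stem ends in a vowel (*wiseva*, *ziksu*).
*jarliz* — final sound /z/ (a sibilant) → -ga → *jarlizga*.
Since the final sound of *fafoza* is /a/ (a vowel), it takes -ak, giving *fafozaak*.
Since the final sound of *vipif* is /f/ (a non-sibilant consonant), it takes -i, giving *vipifi*.

jarlizga, fafozaak, vipifi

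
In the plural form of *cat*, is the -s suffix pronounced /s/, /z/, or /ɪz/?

/s/

The stem *cat* ends in a voiceless non-sibilant consonant.
The plural suffix surfaces as /ɪz/ after sibilants, /s/ after other voiceless consonants, and /z/ after other voiced sounds.
So the plural -s on *cat* is pronounced /s/.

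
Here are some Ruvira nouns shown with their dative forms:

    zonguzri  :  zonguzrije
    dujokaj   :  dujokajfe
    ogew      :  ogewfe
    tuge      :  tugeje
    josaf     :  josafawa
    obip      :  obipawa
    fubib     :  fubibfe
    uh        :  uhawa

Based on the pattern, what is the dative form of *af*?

The pattern is voicing of the final sound: -awa when the stem ends in a voiceless consonant (*josaf*, *obip*, *uh*); -fe when the stem ends in a voiced consonant (*dujokaj*, *ogew*, *fubib*); -je when the stem ends in a vowel (*zonguzri*, *tuge*).
*af* — final sound /f/ (a voiceless consonant) → -awa → *afawa*.

afawa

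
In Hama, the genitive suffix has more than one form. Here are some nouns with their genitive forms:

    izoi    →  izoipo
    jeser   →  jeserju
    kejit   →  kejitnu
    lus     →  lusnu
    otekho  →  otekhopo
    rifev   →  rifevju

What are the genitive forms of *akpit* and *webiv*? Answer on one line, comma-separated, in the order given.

The pattern is voicing of the final sound: -nu when the stem ends in a voiceless consonant (*kejit*, *lus*); -ju when the stem ends in a voiced consonant (*jeser*, *rifev*); -po when the stem ends in a vowel (*izoi*, *otekho*).
Since the final sound of *akpit* is /t/ (a voiceless consonant), it takes -nu, giving *akpitnu*.
*webiv* — final sound /v/ (a voiced consonant) → -ju → *webivju*.

akpitnu, webivju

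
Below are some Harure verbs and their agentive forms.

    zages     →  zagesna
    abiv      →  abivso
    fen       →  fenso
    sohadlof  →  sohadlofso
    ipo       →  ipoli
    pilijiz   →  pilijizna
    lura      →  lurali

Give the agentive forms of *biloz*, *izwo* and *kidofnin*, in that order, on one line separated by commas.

bilozna, izwoli, kidofninso

The pattern is sibilance of the final sound: -na when the stem ends in a sibilant (*zages*, *pilijiz*); -so when the stem ends in a non-sibilant consonant (*abiv*, *fen*, *sohadlof*); -li when the stem ends in a vowel (*ipo*, *lura*).
*biloz* — final sound /z/ (a sibilant) → -na → *bilozna*.
*izwo*: final sound = /o/, a vowel → -li → *izwoli*.
*kidofnin* — final sound /n/ (a non-sibilant consonant) → -so → *kidofninso*.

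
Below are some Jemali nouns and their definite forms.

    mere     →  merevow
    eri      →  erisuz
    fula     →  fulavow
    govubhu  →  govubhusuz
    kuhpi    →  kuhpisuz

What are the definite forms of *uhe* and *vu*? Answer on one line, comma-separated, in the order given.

The alternation tracks the last vowel of the stem — -suz when the last vowel of the stem is a high vowel (*eri*, *govubhu*, *kuhpi*); -vow when the last vowel of the stem is a non-high vowel (*mere*, *fula*).
*uhe*: last vowel = /e/, a non-high vowel → -vow → *uhevow*.
The last vowel of *vu* is /u/, which is a high vowel, so the suffix is -suz, giving *vusuz*.

uhevow, vusuz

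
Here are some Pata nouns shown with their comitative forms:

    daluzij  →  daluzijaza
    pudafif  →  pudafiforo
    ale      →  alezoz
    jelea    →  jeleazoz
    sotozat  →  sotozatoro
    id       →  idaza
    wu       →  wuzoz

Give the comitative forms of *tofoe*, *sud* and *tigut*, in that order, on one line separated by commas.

tofoezoz, sudaza, tigutoro

The alternation tracks the final sound of the stem — -oro when the stem ends in a voiceless consonant (*pudafif*, *sotozat*); -aza when the stem ends in a voiced consonant (*daluzij*, *id*); -zoz when the stem ends in a vowel (*ale*, *jelea*, *wu*).
*tofoe* — final sound /e/ (a vowel) → -zoz → *tofoezoz*.
*sud* — final sound /d/ (a voiced consonant) → -aza → *sudaza*.
*tigut* — final sound /t/ (a voiceless consonant) → -oro → *tigutoro*.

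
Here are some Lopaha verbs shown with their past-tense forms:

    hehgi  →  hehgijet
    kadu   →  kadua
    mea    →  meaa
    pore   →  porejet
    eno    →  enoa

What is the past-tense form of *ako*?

The pattern is front/back vowel harmony: -jet when the last vowel of the stem is a front vowel (*hehgi*, *pore*); -a when the last vowel of the stem is a back vowel (*kadu*, *mea*, *eno*).
Since the last vowel of *ako* is /o/ (a back vowel), it takes -a, giving *akoa*.

akoa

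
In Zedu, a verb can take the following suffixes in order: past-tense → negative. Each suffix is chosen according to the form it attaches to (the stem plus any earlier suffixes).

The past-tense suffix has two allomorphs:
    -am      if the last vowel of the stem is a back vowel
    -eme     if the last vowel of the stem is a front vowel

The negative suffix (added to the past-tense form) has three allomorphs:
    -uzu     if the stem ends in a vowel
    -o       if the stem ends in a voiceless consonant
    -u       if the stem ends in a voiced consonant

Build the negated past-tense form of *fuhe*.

fuheemeuzu

Since the last vowel of *fuhe* is /e/ (a front vowel), it takes -eme, giving *fuheeme*.
The final sound of the past-tense form *fuheeme* is /e/, which is a vowel, so the negative suffix is -uzu, giving *fuheemeuzu*.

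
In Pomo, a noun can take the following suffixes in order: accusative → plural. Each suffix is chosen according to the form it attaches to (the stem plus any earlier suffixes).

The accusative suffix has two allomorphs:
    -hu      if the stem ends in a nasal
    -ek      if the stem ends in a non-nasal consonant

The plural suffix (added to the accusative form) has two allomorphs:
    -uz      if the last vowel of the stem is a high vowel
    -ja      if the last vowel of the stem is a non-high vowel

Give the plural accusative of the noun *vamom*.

vamomhuuz

Since the final consonant of *vamom* is /m/ (a nasal), it takes -hu, giving *vamomhu*.
The accusative form *vamomhu* — last vowel /u/ (a high vowel) → -uz → *vamomhuuz*.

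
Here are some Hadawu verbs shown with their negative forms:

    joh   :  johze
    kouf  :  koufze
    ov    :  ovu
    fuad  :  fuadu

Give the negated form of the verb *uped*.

The alternation tracks the final consonant of the stem — -ze when the stem ends in a voiceless consonant (*joh*, *kouf*); -u when the stem ends in a voiced consonant (*ov*, *fuad*).
*uped* — final consonant /d/ (voiced) → -u → *upedu*.

upedu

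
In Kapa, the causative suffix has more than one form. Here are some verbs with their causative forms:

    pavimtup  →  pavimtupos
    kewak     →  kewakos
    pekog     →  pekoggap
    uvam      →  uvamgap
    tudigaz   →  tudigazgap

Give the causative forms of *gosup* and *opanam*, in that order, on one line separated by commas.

gosupos, opanamgap

Looking at the final consonant of each stem: -os when the stem ends in a voiceless consonant (*pavimtup*, *kewak*); -gap when the stem ends in a voiced consonant (*pekog*, *uvam*, *tudigaz*).
*gosup* — final consonant /p/ (voiceless) → -os → *gosupos*.
*opanam*: final consonant = /m/, voiced → -gap → *opanamgap*.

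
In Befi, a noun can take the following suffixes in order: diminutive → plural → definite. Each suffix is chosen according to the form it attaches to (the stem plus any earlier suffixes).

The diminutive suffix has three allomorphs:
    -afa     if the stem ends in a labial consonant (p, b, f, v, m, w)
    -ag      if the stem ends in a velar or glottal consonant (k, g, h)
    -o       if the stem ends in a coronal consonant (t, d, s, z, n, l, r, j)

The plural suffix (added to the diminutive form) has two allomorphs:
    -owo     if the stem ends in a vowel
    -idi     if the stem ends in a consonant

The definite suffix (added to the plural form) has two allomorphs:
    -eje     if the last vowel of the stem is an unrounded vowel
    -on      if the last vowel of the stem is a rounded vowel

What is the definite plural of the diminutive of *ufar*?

ufaroowoon

Since the final consonant of *ufar* is /r/ (coronal), it takes -o, giving *ufaro*.
Since the final sound of the diminutive form *ufaro* is /o/ (a vowel), it takes -owo, giving *ufaroowo*.
The plural form *ufaroowo* — last vowel /o/ (a rounded vowel) → -on → *ufaroowoon*.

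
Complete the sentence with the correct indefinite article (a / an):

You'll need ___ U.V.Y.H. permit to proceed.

The indefinite article is chosen by the initial *sound* of the following word, not its spelling.
The initialism *U.V.Y.H.* is read letter by letter; the first letter, U, is pronounced /juː/, which begins with a consonant sound.
So the article is *a*: You'll need a U.V.Y.H. permit to proceed.

a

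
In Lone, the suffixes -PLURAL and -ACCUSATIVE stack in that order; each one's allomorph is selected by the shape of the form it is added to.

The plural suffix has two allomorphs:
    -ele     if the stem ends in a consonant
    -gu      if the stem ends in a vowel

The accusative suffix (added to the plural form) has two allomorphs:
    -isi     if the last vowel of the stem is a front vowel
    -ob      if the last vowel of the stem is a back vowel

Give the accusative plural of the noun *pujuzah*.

pujuzaheleisi

*pujuzah* — final sound /h/ (a consonant) → -ele → *pujuzahele*.
The plural form *pujuzahele*: last vowel = /e/, a front vowel → -isi → *pujuzaheleisi*.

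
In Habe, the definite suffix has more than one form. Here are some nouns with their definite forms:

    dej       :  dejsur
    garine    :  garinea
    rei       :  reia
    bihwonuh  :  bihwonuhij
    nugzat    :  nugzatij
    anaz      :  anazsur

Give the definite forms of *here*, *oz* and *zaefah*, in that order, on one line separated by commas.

herea, ozsur, zaefahij

The suffix is conditioned by the final sound: -ij when the stem ends in a voiceless consonant (*bihwonuh*, *nugzat*); -sur when the stem ends in a voiced consonant (*dej*, *anaz*); -a when the stem ends in a vowel (*garine*, *rei*).
The final sound of *here* is /e/, which is a vowel, so the suffix is -a, giving *herea*.
Since the final sound of *oz* is /z/ (a voiced consonant), it takes -sur, giving *ozsur*.
The final sound of *zaefah* is /h/, which is a voiceless consonant, so the suffix is -ij, giving *zaefahij*.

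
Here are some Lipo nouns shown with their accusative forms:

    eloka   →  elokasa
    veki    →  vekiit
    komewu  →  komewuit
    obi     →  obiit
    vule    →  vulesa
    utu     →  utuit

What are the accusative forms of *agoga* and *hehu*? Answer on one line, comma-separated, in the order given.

agogasa, hehuit

The pattern is height harmony: -it when the last vowel of the stem is a high vowel (*veki*, *komewu*, *obi*, *utu*); -sa when the last vowel of the stem is a non-high vowel (*eloka*, *vule*).
*agoga* — last vowel /a/ (a non-high vowel) → -sa → *agogasa*.
Since the last vowel of *hehu* is /u/ (a high vowel), it takes -it, giving *hehuit*.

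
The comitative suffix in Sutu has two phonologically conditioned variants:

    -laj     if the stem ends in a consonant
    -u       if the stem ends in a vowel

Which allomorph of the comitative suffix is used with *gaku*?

*gaku* — final sound /u/ (a vowel) → -u.

-u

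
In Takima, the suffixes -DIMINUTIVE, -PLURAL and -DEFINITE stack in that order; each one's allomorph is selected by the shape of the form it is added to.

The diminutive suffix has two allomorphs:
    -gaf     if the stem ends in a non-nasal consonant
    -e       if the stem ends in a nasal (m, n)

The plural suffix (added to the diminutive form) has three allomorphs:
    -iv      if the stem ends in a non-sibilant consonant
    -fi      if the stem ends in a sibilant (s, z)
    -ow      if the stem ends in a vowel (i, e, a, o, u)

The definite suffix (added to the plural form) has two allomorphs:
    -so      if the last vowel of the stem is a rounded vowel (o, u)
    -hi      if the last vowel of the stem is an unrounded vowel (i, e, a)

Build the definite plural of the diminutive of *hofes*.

hofesgafivhi

Since the final consonant of *hofes* is /s/ (non-nasal), it takes -gaf, giving *hofesgaf*.
The final sound of the diminutive form *hofesgaf* is /f/, which is a non-sibilant consonant, so the plural suffix is -iv, giving *hofesgafiv*.
The last vowel of the plural form *hofesgafiv* is /i/, which is an unrounded vowel, so the definite suffix is -hi, giving *hofesgafivhi*.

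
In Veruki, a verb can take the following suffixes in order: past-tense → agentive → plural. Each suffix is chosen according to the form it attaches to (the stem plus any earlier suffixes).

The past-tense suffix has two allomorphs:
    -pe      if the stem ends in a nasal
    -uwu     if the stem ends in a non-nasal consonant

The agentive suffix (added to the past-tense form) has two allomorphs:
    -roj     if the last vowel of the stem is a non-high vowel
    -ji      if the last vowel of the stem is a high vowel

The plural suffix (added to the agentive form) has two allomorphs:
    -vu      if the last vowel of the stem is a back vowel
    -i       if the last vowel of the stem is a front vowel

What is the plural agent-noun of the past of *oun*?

ounperojvu

*oun* — final consonant /n/ (a nasal) → -pe → *ounpe*.
The past-tense form *ounpe*: last vowel = /e/, a non-high vowel → -roj → *ounperoj*.
Since the last vowel of the agentive form *ounperoj* is /o/ (a back vowel), it takes -vu, giving *ounperojvu*.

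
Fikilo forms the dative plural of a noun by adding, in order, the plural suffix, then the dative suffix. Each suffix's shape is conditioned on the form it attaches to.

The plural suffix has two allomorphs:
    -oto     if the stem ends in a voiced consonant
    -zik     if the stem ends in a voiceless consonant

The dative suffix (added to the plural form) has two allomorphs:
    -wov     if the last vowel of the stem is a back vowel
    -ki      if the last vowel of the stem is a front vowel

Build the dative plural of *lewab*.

Since the final consonant of *lewab* is /b/ (voiced), it takes -oto, giving *lewaboto*.
The plural form *lewaboto*: last vowel = /o/, a back vowel → -wov → *lewabotowov*.

lewabotowov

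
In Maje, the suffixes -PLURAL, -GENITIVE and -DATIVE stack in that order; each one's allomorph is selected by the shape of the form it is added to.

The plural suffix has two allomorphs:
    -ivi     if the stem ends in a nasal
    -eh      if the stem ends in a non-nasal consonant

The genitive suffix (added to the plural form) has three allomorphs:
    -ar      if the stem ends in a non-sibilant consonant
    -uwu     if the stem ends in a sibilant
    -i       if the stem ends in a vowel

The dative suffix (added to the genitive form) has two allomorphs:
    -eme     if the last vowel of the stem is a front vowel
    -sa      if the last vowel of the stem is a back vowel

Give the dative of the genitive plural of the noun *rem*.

remiviieme

*rem*: final consonant = /m/, a nasal → -ivi → *remivi*.
The plural form *remivi*: final sound = /i/, a vowel → -i → *remivii*.
The genitive form *remivii*: last vowel = /i/, a front vowel → -eme → *remiviieme*.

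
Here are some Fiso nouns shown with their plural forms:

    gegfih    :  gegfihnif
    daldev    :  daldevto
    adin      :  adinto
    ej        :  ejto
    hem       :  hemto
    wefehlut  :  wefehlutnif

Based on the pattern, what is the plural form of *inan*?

inanto

The pattern is voicing of the final consonant: -nif when the stem ends in a voiceless consonant (*gegfih*, *wefehlut*); -to when the stem ends in a voiced consonant (*daldev*, *adin*, *ej*, *hem*).
*inan*: final consonant = /n/, voiced → -to → *inanto*.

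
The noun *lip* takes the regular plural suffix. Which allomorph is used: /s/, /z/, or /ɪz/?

The stem *lip* ends in a voiceless non-sibilant consonant.
The plural suffix surfaces as /ɪz/ after sibilants, /s/ after other voiceless consonants, and /z/ after other voiced sounds.
So the plural -s on *lip* is pronounced /s/.

/s/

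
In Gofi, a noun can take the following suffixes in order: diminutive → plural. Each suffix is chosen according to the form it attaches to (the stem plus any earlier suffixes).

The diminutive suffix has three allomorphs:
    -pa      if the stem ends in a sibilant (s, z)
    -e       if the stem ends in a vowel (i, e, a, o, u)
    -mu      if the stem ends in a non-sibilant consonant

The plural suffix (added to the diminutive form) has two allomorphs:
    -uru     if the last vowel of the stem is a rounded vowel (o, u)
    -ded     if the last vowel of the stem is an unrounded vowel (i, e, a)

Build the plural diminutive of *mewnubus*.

mewnubuspaded

*mewnubus* — final sound /s/ (a sibilant) → -pa → *mewnubuspa*.
Since the last vowel of the diminutive form *mewnubuspa* is /a/ (an unrounded vowel), it takes -ded, giving *mewnubuspaded*.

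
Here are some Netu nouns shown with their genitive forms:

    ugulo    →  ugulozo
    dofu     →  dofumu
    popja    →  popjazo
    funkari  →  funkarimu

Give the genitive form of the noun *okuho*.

The alternation tracks the last vowel of the stem — -mu when the last vowel of the stem is a high vowel (*dofu*, *funkari*); -zo when the last vowel of the stem is a non-high vowel (*ugulo*, *popja*).
The last vowel of *okuho* is /o/, which is a non-high vowel, so the suffix is -zo, giving *okuhozo*.

okuhozo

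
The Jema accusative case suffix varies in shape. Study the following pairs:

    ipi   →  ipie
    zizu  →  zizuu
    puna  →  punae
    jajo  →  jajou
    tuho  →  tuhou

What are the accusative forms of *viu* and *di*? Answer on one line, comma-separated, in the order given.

viuu, die

The pattern is rounding harmony: -u when the last vowel of the stem is a rounded vowel (*zizu*, *jajo*, *tuho*); -e when the last vowel of the stem is an unrounded vowel (*ipi*, *puna*).
*viu*: last vowel = /u/, a rounded vowel → -u → *viuu*.
*di* — last vowel /i/ (an unrounded vowel) → -e → *die*.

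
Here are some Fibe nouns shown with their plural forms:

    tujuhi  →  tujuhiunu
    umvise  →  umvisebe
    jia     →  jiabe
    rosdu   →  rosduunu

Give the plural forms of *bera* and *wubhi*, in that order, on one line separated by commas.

berabe, wubhiunu

The suffix is conditioned by the last vowel: -unu when the last vowel of the stem is a high vowel (*tujuhi*, *rosdu*); -be when the last vowel of the stem is a non-high vowel (*umvise*, *jia*).
Since the last vowel of *bera* is /a/ (a non-high vowel), it takes -be, giving *berabe*.
Since the last vowel of *wubhi* is /i/ (a high vowel), it takes -unu, giving *wubhiunu*.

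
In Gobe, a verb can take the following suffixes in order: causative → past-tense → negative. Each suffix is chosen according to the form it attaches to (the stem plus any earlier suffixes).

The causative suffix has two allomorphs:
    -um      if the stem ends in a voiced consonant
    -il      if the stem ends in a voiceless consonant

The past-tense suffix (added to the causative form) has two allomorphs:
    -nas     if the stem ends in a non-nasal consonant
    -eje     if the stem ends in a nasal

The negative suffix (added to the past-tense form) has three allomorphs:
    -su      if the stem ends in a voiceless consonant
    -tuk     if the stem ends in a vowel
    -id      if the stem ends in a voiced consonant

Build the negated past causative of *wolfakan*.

wolfakanumejetuk

Since the final consonant of *wolfakan* is /n/ (voiced), it takes -um, giving *wolfakanum*.
The causative form *wolfakanum*: final consonant = /m/, a nasal → -eje → *wolfakanumeje*.
The past-tense form *wolfakanumeje*: final sound = /e/, a vowel → -tuk → *wolfakanumejetuk*.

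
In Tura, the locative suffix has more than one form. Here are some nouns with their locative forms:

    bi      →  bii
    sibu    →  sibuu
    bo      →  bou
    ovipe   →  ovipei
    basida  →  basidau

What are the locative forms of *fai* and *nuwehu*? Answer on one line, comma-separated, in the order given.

The pattern is front/back vowel harmony: -i when the last vowel of the stem is a front vowel (*bi*, *ovipe*); -u when the last vowel of the stem is a back vowel (*sibu*, *bo*, *basida*).
*fai*: last vowel = /i/, a front vowel → -i → *faii*.
*nuwehu* — last vowel /u/ (a back vowel) → -u → *nuwehuu*.

faii, nuwehuu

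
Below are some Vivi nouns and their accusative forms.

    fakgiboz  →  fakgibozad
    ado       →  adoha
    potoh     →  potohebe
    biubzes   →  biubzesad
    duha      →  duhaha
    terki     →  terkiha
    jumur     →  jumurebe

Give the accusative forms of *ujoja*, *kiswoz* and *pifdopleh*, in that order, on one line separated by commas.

ujojaha, kiswozad, pifdoplehebe

Looking at the final sound of each stem: -ad when the stem ends in a sibilant (*fakgiboz*, *biubzes*); -ebe when the stem ends in a non-sibilant consonant (*potoh*, *jumur*); -ha when the stem ends in a vowel (*ado*, *duha*, *terki*).
*ujoja*: final sound = /a/, a vowel → -ha → *ujojaha*.
The final sound of *kiswoz* is /z/, which is a sibilant, so the suffix is -ad, giving *kiswozad*.
*pifdopleh* — final sound /h/ (a non-sibilant consonant) → -ebe → *pifdoplehebe*.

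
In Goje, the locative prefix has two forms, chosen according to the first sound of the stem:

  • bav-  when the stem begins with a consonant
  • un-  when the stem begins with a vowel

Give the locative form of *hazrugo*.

bavhazrugo

The first sound of *hazrugo* is /h/, which is a consonant, so the prefix is bav-, giving *bavhazrugo*.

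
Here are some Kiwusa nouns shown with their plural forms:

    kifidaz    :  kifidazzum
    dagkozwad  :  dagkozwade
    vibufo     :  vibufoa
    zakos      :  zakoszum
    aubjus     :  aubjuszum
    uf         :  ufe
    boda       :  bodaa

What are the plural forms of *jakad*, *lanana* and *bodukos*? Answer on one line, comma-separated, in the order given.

jakade, lananaa, bodukoszum

Looking at the final sound of each stem: -zum when the stem ends in a sibilant (*kifidaz*, *zakos*, *aubjus*); -e when the stem ends in a non-sibilant consonant (*dagkozwad*, *uf*); -a when the stem ends in a vowel (*vibufo*, *boda*).
*jakad* — final sound /d/ (a non-sibilant consonant) → -e → *jakade*.
*lanana* — final sound /a/ (a vowel) → -a → *lananaa*.
*bodukos* — final sound /s/ (a sibilant) → -zum → *bodukoszum*.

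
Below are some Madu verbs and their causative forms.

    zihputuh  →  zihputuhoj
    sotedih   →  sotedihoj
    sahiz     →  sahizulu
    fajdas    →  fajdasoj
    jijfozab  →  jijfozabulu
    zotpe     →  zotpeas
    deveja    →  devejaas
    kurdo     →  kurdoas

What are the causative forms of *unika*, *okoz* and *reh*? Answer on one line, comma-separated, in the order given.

unikaas, okozulu, rehoj

The suffix is conditioned by the final sound: -oj when the stem ends in a voiceless consonant (*zihputuh*, *sotedih*, *fajdas*); -ulu when the stem ends in a voiced consonant (*sahiz*, *jijfozab*); -as when the stem ends in a vowel (*zotpe*, *deveja*, *kurdo*).
*unika* — final sound /a/ (a vowel) → -as → *unikaas*.
*okoz* — final sound /z/ (a voiced consonant) → -ulu → *okozulu*.
The final sound of *reh* is /h/, which is a voiceless consonant, so the suffix is -oj, giving *rehoj*.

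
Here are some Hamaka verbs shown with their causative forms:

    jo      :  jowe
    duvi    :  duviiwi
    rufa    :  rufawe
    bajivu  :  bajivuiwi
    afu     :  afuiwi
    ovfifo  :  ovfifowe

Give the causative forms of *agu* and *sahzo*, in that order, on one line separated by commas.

aguiwi, sahzowe

The pattern is height harmony: -iwi when the last vowel of the stem is a high vowel (*duvi*, *bajivu*, *afu*); -we when the last vowel of the stem is a non-high vowel (*jo*, *rufa*, *ovfifo*).
*agu*: last vowel = /u/, a high vowel → -iwi → *aguiwi*.
Since the last vowel of *sahzo* is /o/ (a non-high vowel), it takes -we, giving *sahzowe*.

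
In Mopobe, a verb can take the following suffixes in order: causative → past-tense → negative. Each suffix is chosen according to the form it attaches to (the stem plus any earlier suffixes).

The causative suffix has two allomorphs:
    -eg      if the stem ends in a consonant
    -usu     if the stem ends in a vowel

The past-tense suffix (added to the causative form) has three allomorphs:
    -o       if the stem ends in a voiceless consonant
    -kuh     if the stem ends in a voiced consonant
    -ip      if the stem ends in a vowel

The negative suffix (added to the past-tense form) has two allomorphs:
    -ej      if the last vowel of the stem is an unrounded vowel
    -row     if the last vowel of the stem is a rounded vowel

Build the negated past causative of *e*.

eusuipej

*e*: final sound = /e/, a vowel → -usu → *eusu*.
Since the final sound of the causative form *eusu* is /u/ (a vowel), it takes -ip, giving *eusuip*.
The past-tense form *eusuip* — last vowel /i/ (an unrounded vowel) → -ej → *eusuipej*.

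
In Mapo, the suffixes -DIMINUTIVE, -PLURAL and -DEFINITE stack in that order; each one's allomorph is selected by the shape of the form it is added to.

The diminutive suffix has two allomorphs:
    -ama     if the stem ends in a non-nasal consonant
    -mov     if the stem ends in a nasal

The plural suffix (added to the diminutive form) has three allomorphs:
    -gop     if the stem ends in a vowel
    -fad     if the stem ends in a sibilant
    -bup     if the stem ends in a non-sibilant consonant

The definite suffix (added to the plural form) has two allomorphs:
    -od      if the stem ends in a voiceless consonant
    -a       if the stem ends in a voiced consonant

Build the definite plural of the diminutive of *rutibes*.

*rutibes*: final consonant = /s/, non-nasal → -ama → *rutibesama*.
The final sound of the diminutive form *rutibesama* is /a/, which is a vowel, so the plural suffix is -gop, giving *rutibesamagop*.
The final consonant of the plural form *rutibesamagop* is /p/, which is voiceless, so the definite suffix is -od, giving *rutibesamagopod*.

rutibesamagopod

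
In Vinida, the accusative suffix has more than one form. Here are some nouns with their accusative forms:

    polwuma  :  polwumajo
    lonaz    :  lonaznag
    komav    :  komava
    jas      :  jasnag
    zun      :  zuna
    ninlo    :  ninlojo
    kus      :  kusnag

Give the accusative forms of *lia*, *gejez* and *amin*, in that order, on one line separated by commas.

The pattern is sibilance of the final sound: -nag when the stem ends in a sibilant (*lonaz*, *jas*, *kus*); -a when the stem ends in a non-sibilant consonant (*komav*, *zun*); -jo when the stem ends in a vowel (*polwuma*, *ninlo*).
*lia*: final sound = /a/, a vowel → -jo → *liajo*.
The final sound of *gejez* is /z/, which is a sibilant, so the suffix is -nag, giving *gejeznag*.
*amin*: final sound = /n/, a non-sibilant consonant → -a → *amina*.

liajo, gejeznag, amina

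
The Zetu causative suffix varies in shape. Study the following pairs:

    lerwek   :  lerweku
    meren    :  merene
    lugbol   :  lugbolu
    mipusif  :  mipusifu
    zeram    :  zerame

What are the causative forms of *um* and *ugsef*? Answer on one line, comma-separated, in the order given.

The suffix is conditioned by the final consonant: -e when the stem ends in a nasal (*meren*, *zeram*); -u when the stem ends in a non-nasal consonant (*lerwek*, *lugbol*, *mipusif*).
Since the final consonant of *um* is /m/ (a nasal), it takes -e, giving *ume*.
The final consonant of *ugsef* is /f/, which is non-nasal, so the suffix is -u, giving *ugsefu*.

ume, ugsefu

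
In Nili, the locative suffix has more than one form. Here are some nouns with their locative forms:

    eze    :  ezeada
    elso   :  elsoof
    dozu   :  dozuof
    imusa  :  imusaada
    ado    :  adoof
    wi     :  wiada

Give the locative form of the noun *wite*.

The suffix is conditioned by the last vowel: -of when the last vowel of the stem is a rounded vowel (*elso*, *dozu*, *ado*); -ada when the last vowel of the stem is an unrounded vowel (*eze*, *imusa*, *wi*).
*wite* — last vowel /e/ (an unrounded vowel) → -ada → *witeada*.

witeada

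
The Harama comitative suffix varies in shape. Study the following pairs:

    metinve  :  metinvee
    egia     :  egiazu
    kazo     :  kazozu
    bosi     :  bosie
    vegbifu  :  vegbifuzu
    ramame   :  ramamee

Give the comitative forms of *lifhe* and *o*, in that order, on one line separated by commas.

Looking at the last vowel of each stem: -e when the last vowel of the stem is a front vowel (*metinve*, *bosi*, *ramame*); -zu when the last vowel of the stem is a back vowel (*egia*, *kazo*, *vegbifu*).
*lifhe*: last vowel = /e/, a front vowel → -e → *lifhee*.
Since the last vowel of *o* is /o/ (a back vowel), it takes -zu, giving *ozu*.

lifhee, ozu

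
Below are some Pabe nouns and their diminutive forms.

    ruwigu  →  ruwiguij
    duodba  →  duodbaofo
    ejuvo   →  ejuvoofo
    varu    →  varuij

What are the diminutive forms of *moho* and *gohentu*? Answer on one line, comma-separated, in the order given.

The pattern is height harmony: -ij when the last vowel of the stem is a high vowel (*ruwigu*, *varu*); -ofo when the last vowel of the stem is a non-high vowel (*duodba*, *ejuvo*).
*moho*: last vowel = /o/, a non-high vowel → -ofo → *mohoofo*.
*gohentu*: last vowel = /u/, a high vowel → -ij → *gohentuij*.

mohoofo, gohentuij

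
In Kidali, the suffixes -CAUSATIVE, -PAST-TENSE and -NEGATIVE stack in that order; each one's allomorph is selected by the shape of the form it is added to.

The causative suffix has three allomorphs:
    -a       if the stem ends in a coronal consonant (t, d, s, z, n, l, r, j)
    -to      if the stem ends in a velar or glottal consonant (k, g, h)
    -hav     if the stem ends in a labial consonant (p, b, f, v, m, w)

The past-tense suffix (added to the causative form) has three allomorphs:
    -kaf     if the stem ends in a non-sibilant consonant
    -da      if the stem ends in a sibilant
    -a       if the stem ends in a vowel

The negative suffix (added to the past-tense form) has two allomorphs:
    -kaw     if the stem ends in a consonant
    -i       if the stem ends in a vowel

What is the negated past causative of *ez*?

*ez* — final consonant /z/ (coronal) → -a → *eza*.
The final sound of the causative form *eza* is /a/, which is a vowel, so the past-tense suffix is -a, giving *ezaa*.
The final sound of the past-tense form *ezaa* is /a/, which is a vowel, so the negative suffix is -i, giving *ezaai*.

ezaai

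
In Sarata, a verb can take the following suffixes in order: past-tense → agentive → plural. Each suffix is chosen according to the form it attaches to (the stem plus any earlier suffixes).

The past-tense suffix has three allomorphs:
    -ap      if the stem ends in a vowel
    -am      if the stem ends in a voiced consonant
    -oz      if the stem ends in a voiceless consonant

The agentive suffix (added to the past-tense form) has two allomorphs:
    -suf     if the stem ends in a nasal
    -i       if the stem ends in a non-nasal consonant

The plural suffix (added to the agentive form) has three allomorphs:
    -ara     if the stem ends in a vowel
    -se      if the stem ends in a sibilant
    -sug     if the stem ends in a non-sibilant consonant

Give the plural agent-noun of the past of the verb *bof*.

*bof* — final sound /f/ (a voiceless consonant) → -oz → *bofoz*.
Since the final consonant of the past-tense form *bofoz* is /z/ (non-nasal), it takes -i, giving *bofozi*.
Since the final sound of the agentive form *bofozi* is /i/ (a vowel), it takes -ara, giving *bofoziara*.

bofoziara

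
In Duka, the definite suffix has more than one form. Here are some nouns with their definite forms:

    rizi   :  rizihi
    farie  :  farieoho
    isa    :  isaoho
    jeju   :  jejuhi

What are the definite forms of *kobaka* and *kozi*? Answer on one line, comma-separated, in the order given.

Looking at the last vowel of each stem: -hi when the last vowel of the stem is a high vowel (*rizi*, *jeju*); -oho when the last vowel of the stem is a non-high vowel (*farie*, *isa*).
*kobaka* — last vowel /a/ (a non-high vowel) → -oho → *kobakaoho*.
*kozi* — last vowel /i/ (a high vowel) → -hi → *kozihi*.

kobakaoho, kozihi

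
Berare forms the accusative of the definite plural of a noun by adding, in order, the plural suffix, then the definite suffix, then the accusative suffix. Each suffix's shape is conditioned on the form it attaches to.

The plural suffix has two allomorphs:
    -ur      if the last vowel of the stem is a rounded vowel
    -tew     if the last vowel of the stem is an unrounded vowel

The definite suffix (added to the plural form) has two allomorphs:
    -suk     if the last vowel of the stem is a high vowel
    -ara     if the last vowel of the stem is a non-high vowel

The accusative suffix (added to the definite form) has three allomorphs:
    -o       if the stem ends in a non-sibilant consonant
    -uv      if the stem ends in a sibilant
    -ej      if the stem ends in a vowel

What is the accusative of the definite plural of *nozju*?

Since the last vowel of *nozju* is /u/ (a rounded vowel), it takes -ur, giving *nozjuur*.
The plural form *nozjuur* — last vowel /u/ (a high vowel) → -suk → *nozjuursuk*.
The definite form *nozjuursuk*: final sound = /k/, a non-sibilant consonant → -o → *nozjuursuko*.

nozjuursuko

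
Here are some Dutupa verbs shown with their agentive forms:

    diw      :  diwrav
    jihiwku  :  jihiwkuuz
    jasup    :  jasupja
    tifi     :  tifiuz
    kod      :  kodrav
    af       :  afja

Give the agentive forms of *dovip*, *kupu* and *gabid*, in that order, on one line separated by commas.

Looking at the final sound of each stem: -ja when the stem ends in a voiceless consonant (*jasup*, *af*); -rav when the stem ends in a voiced consonant (*diw*, *kod*); -uz when the stem ends in a vowel (*jihiwku*, *tifi*).
*dovip*: final sound = /p/, a voiceless consonant → -ja → *dovipja*.
*kupu* — final sound /u/ (a vowel) → -uz → *kupuuz*.
*gabid* — final sound /d/ (a voiced consonant) → -rav → *gabidrav*.

dovipja, kupuuz, gabidrav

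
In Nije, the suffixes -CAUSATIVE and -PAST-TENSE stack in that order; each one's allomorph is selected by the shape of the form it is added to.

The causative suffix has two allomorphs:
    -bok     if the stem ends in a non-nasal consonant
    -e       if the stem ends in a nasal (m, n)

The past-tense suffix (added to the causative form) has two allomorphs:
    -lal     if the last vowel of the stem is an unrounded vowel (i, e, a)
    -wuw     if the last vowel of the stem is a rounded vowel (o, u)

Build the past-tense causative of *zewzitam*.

zewzitamelal

*zewzitam* — final consonant /m/ (a nasal) → -e → *zewzitame*.
The causative form *zewzitame* — last vowel /e/ (an unrounded vowel) → -lal → *zewzitamelal*.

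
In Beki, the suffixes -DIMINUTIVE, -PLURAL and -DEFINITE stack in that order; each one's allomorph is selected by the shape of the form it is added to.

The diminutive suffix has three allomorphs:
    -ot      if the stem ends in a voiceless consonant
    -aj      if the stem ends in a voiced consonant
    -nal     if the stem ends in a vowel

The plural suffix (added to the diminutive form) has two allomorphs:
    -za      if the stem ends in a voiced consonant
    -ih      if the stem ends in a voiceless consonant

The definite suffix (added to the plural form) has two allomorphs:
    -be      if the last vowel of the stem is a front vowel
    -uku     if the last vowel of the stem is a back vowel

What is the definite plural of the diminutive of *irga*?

The final sound of *irga* is /a/, which is a vowel, so the diminutive suffix is -nal, giving *irganal*.
Since the final consonant of the diminutive form *irganal* is /l/ (voiced), it takes -za, giving *irganalza*.
The plural form *irganalza* — last vowel /a/ (a back vowel) → -uku → *irganalzauku*.

irganalzauku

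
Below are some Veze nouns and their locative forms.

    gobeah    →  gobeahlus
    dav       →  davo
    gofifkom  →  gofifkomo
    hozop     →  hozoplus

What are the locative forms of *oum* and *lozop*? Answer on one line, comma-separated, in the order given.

oumo, lozoplus

The suffix is conditioned by the final consonant: -lus when the stem ends in a voiceless consonant (*gobeah*, *hozop*); -o when the stem ends in a voiced consonant (*dav*, *gofifkom*).
The final consonant of *oum* is /m/, which is voiced, so the suffix is -o, giving *oumo*.
The final consonant of *lozop* is /p/, which is voiceless, so the suffix is -lus, giving *lozoplus*.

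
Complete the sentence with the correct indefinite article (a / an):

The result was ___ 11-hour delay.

The indefinite article is chosen by the initial *sound* of the following word, not its spelling.
The number *11* is spoken "eleven", beginning with /ɪˈlɛvən/ — a vowel sound.
So the article is *an*: The result was an 11-hour delay.

an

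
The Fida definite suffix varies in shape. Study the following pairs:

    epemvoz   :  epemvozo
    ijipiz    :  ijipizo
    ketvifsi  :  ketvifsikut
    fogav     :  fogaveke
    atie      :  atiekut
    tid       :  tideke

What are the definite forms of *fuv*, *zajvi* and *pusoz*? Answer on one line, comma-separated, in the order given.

fuveke, zajvikut, pusozo

The pattern is sibilance of the final sound: -o when the stem ends in a sibilant (*epemvoz*, *ijipiz*); -eke when the stem ends in a non-sibilant consonant (*fogav*, *tid*); -kut when the stem ends in a vowel (*ketvifsi*, *atie*).
Since the final sound of *fuv* is /v/ (a non-sibilant consonant), it takes -eke, giving *fuveke*.
Since the final sound of *zajvi* is /i/ (a vowel), it takes -kut, giving *zajvikut*.
Since the final sound of *pusoz* is /z/ (a sibilant), it takes -o, giving *pusozo*.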